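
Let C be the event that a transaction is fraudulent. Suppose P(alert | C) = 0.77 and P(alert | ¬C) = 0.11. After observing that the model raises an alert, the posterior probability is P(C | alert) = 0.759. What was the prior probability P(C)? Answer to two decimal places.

P(C) = 0.31

Bayes' rule in odds form gives O(C|E) = O(C)·[P(E|C)/P(E|¬C)], hence O(C) = O(C|E)/LR.
Posterior odds = 0.759/(1−0.759) = 3.1494. LR = 0.77/0.11 = 7.0000.
Prior odds = 3.1494/7.0000 = 0.4499, so P(C) = 0.4499/(1+0.4499) ≈ 0.31.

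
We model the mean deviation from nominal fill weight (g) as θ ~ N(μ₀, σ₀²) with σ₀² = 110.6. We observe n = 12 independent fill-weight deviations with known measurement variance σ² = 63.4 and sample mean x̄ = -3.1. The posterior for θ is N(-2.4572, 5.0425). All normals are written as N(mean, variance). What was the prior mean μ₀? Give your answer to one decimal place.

μ₀ = 11.0

The posterior mean is a precision-weighted average: μ_n = (τ₀μ₀ + τ_data·x̄)/(τ₀+τ_data), with τ₀=1/σ₀² and τ_data=n/σ².
Here τ₀ = 1/110.6 = 0.009042 and τ_data = 12/63.4 = 0.189274, so τ_n = 0.198316.
Rearranging for μ₀: μ₀ = (μ_n·τ_n − τ_data·x̄)/τ₀ = (-2.4572·0.198316 − 0.189274·-3.1) / 0.009042 = 0.099447/0.009042 ≈ 11.0.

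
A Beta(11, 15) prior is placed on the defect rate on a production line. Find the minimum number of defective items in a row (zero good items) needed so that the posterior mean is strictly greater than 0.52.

k = 6

After k defective items and 0 good items the posterior is Beta(11+k, 15), with mean (11+k)/(11+15+k).
Set (11+k)/(26+k) > 0.52 and solve: k > (0.52·26 − 11)/(1 − 0.52) = 5.250.
The smallest integer exceeding 5.250 is 6, and checking k=6: (17)/(32) = 0.5312 > 0.52.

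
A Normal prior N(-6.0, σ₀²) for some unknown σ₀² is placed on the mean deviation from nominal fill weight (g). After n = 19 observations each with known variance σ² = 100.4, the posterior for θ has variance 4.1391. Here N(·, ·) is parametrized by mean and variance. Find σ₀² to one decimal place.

σ₀² = 19.1

For the Normal–Normal model with known σ², precisions add: τ_n = τ₀ + n/σ².
So 1/σ₀² = 1/4.1391 − 19/100.4 = 0.241598 − 0.189243 = 0.052355.
Hence σ₀² = 1/0.052355 ≈ 19.1.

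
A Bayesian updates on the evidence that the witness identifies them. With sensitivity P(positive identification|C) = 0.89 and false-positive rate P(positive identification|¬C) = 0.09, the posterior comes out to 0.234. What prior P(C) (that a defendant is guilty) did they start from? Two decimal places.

P(C) = 0.03

Bayes' rule in odds form gives O(C|E) = O(C)·[P(E|C)/P(E|¬C)], hence O(C) = O(C|E)/LR.
Posterior odds = 0.234/(1−0.234) = 0.3055. LR = 0.89/0.09 = 9.8889.
Prior odds = 0.3055/9.8889 = 0.0309, so P(C) = 0.0309/(1+0.0309) ≈ 0.03.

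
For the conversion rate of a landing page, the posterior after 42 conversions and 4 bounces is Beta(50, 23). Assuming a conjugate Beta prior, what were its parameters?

Beta(8, 19)

A Beta(α, β) prior with s successes and f failures in binomial data gives a Beta(α+s, β+f) posterior.
Subtract the data counts: 50−42=8, 23−4=19.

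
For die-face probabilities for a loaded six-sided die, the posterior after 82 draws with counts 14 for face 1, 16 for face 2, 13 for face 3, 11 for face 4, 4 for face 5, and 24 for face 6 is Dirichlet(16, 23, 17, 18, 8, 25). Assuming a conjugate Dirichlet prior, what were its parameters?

For a Dirichlet(α) prior with multinomial counts c, the posterior is Dirichlet(α + c) componentwise.
Subtract each count from the matching posterior parameter: 16−14=2, 23−16=7, 17−13=4, 18−11=7, 8−4=4, 25−24=1.

Dirichlet(2, 7, 4, 7, 4, 1)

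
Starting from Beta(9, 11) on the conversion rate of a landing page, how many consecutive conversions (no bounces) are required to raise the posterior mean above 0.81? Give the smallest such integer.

After k conversions and 0 bounces the posterior is Beta(9+k, 11), with mean (9+k)/(9+11+k).
Set (9+k)/(20+k) > 0.81 and solve: k > (0.81·20 − 9)/(1 − 0.81) = 37.895.
The smallest integer exceeding 37.895 is 38.

k = 38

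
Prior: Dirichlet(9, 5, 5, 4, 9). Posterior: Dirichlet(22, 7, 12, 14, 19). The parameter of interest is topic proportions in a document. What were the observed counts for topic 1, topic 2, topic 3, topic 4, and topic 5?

counts (13, 2, 7, 10, 10)

For a Dirichlet(α) prior with multinomial counts c, the posterior is Dirichlet(α + c) componentwise.
Counts are posterior − prior componentwise: 22−9=13, 7−5=2, 12−5=7, 14−4=10, 19−9=10.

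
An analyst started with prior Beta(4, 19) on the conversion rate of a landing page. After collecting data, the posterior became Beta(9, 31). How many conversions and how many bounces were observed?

A Beta(a, b) prior with s successes and f failures in binomial data gives a Beta(a+s, b+f) posterior.
So s = 9 − 4 = 5 and f = 31 − 19 = 12.

5 conversions and 12 bounces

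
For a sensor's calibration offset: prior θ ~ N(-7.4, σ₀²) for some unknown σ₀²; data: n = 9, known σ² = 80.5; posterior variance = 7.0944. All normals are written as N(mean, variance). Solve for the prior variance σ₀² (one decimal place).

Posterior precision equals prior precision plus data precision: 1/σ_n² = 1/σ₀² + n/σ².
So 1/σ₀² = 1/7.0944 − 9/80.5 = 0.140956 − 0.111801 = 0.029155.
Hence σ₀² = 1/0.029155 ≈ 34.3.

σ₀² = 34.3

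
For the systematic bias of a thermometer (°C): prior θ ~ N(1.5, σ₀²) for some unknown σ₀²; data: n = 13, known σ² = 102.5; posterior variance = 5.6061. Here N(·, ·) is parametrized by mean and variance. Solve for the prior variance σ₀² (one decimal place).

Posterior precision equals prior precision plus data precision: 1/σ_n² = 1/σ₀² + n/σ².
So 1/σ₀² = 1/5.6061 − 13/102.5 = 0.178377 − 0.126829 = 0.051548.
Hence σ₀² = 1/0.051548 ≈ 19.4.

σ₀² = 19.4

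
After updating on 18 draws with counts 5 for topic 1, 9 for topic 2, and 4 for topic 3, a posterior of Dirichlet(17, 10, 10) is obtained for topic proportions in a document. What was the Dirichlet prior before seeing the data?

For a Dirichlet(α) prior with multinomial counts c, the posterior is Dirichlet(α + c) componentwise.
Subtract each count from the matching posterior parameter: 17−5=12, 10−9=1, 10−4=6.

Dirichlet(12, 1, 6)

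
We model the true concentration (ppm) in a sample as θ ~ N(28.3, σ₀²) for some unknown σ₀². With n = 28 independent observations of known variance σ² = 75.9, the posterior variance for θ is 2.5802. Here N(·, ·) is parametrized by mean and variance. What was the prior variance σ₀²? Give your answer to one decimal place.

σ₀² = 53.6

For the Normal–Normal model with known σ², precisions add: τ_n = τ₀ + n/σ².
So 1/σ₀² = 1/2.5802 − 28/75.9 = 0.387567 − 0.368906 = 0.018661.
Hence σ₀² = 1/0.018661 ≈ 53.6.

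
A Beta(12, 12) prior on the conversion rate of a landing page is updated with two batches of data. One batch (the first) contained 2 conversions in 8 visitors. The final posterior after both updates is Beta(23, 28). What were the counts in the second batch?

9 conversions and 10 bounces

Sequential conjugate updates are equivalent to a single update on the pooled data, so total successes = posterior α − prior α and total failures = posterior β − prior β.
Total across both batches: 23−12=11 conversions, 28−12=16 bounces.
Subtract the first batch: 11−2=9 conversions and 16−6=10 bounces.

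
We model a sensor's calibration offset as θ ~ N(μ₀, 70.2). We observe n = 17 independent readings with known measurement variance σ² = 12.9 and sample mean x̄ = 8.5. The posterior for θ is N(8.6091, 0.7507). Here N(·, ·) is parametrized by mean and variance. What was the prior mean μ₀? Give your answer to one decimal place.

μ₀ = 18.7

With known observation variance, the Normal–Normal posterior has precision τ_n = τ₀ + n/σ² and mean μ_n = (τ₀μ₀ + (n/σ²)x̄)/τ_n.
Here τ₀ = 1/70.2 = 0.014245 and τ_data = 17/12.9 = 1.317829, so τ_n = 1.332074.
Rearranging for μ₀: μ₀ = (μ_n·τ_n − τ_data·x̄)/τ₀ = (8.6091·1.332074 − 1.317829·8.5) / 0.014245 = 0.266412/0.014245 ≈ 18.7.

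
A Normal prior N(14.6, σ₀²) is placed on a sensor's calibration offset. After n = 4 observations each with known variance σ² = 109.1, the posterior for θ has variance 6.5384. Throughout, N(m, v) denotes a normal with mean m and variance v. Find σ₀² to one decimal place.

σ₀² = 8.6

For the Normal–Normal model with known σ², precisions add: τ_n = τ₀ + n/σ².
So 1/σ₀² = 1/6.5384 − 4/109.1 = 0.152943 − 0.036664 = 0.116279.
Hence σ₀² = 1/0.116279 ≈ 8.6.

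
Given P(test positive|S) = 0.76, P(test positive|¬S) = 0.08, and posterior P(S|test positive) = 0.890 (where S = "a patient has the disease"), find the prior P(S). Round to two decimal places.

P(S) = 0.46

Bayes' rule in odds form gives O(S|E) = O(S)·[P(E|S)/P(E|¬S)], hence O(S) = O(S|E)/LR.
Posterior odds = 0.890/(1−0.890) = 8.0909. LR = 0.76/0.08 = 9.5000.
Prior odds = 8.0909/9.5000 = 0.8517, so P(S) = 0.8517/(1+0.8517) ≈ 0.46.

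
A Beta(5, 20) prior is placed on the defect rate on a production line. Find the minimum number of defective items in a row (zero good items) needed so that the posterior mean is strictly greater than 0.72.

After k defective items and 0 good items the posterior is Beta(5+k, 20), with mean (5+k)/(5+20+k).
Set (5+k)/(25+k) > 0.72 and solve: k > (0.72·25 − 5)/(1 − 0.72) = 46.429.
The smallest integer exceeding 46.429 is 47, and checking k=47: (52)/(72) = 0.7222 > 0.72.

k = 47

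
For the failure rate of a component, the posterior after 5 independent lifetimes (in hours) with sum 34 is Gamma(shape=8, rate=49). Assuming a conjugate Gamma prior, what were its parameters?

Gamma(shape=3, rate=15)

For an exponential likelihood with a Gamma(α, β) prior on the rate, n observations with total T give posterior Gamma(α+n, β+T).
So α = 8 − 5 = 3 and β = 49 − 34 = 15.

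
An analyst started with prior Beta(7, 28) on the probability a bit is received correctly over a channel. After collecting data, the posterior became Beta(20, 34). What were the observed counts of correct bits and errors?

13 correct bits and 6 errors

Beta is conjugate to the binomial likelihood: posterior = Beta(a+s, b+f).
Match parameters: s=20−7=13, f=34−28=6.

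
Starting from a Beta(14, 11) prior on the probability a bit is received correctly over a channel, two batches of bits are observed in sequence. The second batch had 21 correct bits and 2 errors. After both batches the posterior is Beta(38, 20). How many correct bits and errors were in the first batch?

Sequential conjugate updates are equivalent to a single update on the pooled data, so total successes = posterior α − prior α and total failures = posterior β − prior β.
Total across both batches: 38−14=24 correct bits, 20−11=9 errors.
Subtract the second batch: 24−21=3 correct bits and 9−2=7 errors.

3 correct bits and 7 errors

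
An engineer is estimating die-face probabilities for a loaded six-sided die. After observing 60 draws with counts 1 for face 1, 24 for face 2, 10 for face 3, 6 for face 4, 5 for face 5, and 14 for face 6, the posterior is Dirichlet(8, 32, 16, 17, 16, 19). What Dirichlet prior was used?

For a Dirichlet(α) prior with multinomial counts c, the posterior is Dirichlet(α + c) componentwise.
Subtract each count from the matching posterior parameter: 8−1=7, 32−24=8, 16−10=6, 17−6=11, 16−5=11, 19−14=5.

Dirichlet(7, 8, 6, 11, 11, 5)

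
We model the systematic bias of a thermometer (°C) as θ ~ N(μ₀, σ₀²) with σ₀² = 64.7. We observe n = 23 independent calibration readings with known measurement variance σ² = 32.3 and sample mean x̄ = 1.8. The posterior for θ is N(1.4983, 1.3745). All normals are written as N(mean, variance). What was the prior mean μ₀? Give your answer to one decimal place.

The posterior mean is a precision-weighted average: μ_n = (τ₀μ₀ + τ_data·x̄)/(τ₀+τ_data), with τ₀=1/σ₀² and τ_data=n/σ².
Here τ₀ = 1/64.7 = 0.015456 and τ_data = 23/32.3 = 0.712074, so τ_n = 0.727530.
Rearranging for μ₀: μ₀ = (μ_n·τ_n − τ_data·x̄)/τ₀ = (1.4983·0.727530 − 0.712074·1.8) / 0.015456 = -0.191675/0.015456 ≈ -12.4.

μ₀ = -12.4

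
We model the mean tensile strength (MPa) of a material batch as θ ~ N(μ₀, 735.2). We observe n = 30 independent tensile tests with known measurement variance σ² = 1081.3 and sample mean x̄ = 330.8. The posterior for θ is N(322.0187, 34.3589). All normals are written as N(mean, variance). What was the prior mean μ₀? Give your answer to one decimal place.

The posterior mean is a precision-weighted average: μ_n = (τ₀μ₀ + τ_data·x̄)/(τ₀+τ_data), with τ₀=1/σ₀² and τ_data=n/σ².
Here τ₀ = 1/735.2 = 0.001360 and τ_data = 30/1081.3 = 0.027744, so τ_n = 0.029104.
Rearranging for μ₀: μ₀ = (μ_n·τ_n − τ_data·x̄)/τ₀ = (322.0187·0.029104 − 0.027744·330.8) / 0.001360 = 0.194317/0.001360 ≈ 142.9.

μ₀ = 142.9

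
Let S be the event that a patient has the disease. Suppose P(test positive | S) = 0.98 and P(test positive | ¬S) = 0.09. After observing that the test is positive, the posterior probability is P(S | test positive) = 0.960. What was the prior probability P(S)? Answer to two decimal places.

In odds form, posterior odds = prior odds × likelihood ratio, so prior odds = posterior odds ÷ LR.
Posterior odds = 0.960/(1−0.960) = 24.0000. LR = 0.98/0.09 = 10.8889.
Prior odds = 24.0000/10.8889 = 2.2041, so P(S) = 2.2041/(1+2.2041) ≈ 0.69.

P(S) = 0.69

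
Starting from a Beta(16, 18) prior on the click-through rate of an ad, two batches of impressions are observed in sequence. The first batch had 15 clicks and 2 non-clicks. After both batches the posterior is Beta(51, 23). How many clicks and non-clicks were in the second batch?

Sequential conjugate updates are equivalent to a single update on the pooled data, so total successes = posterior α − prior α and total failures = posterior β − prior β.
Total across both batches: 51−16=35 clicks, 23−18=5 non-clicks.
Subtract the first batch: 35−15=20 clicks and 5−2=3 non-clicks.

20 clicks and 3 non-clicks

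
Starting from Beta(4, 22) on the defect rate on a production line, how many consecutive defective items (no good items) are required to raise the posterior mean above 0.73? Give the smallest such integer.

k = 56

After k defective items and 0 good items the posterior is Beta(4+k, 22), with mean (4+k)/(4+22+k).
Set (4+k)/(26+k) > 0.73 and solve: k > (0.73·26 − 4)/(1 − 0.73) = 55.481.
The smallest integer exceeding 55.481 is 56.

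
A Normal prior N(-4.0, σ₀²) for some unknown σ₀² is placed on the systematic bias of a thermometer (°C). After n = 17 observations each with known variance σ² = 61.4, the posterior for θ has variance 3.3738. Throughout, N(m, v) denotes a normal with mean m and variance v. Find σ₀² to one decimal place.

σ₀² = 51.2

Posterior precision equals prior precision plus data precision: 1/σ_n² = 1/σ₀² + n/σ².
So 1/σ₀² = 1/3.3738 − 17/61.4 = 0.296402 − 0.276873 = 0.019529.
Hence σ₀² = 1/0.019529 ≈ 51.2.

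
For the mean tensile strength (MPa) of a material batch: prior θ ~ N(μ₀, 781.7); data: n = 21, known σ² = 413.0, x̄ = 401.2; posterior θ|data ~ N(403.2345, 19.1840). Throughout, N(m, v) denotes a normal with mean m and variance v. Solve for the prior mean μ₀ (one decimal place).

μ₀ = 484.1

The posterior mean is a precision-weighted average: μ_n = (τ₀μ₀ + τ_data·x̄)/(τ₀+τ_data), with τ₀=1/σ₀² and τ_data=n/σ².
Here τ₀ = 1/781.7 = 0.001279 and τ_data = 21/413.0 = 0.050847, so τ_n = 0.052126.
Rearranging for μ₀: μ₀ = (μ_n·τ_n − τ_data·x̄)/τ₀ = (403.2345·0.052126 − 0.050847·401.2) / 0.001279 = 0.619185/0.001279 ≈ 484.1.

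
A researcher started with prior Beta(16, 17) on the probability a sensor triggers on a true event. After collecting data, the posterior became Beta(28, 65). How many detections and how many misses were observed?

12 detections and 48 misses

Under Beta–binomial conjugacy the posterior parameters are (α+s, β+f).
Match parameters: s=28−16=12, f=65−17=48.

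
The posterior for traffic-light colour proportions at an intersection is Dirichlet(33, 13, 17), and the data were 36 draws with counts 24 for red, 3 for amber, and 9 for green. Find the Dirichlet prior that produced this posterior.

Dirichlet(9, 10, 8)

For a Dirichlet(α) prior with multinomial counts c, the posterior is Dirichlet(α + c) componentwise.
Subtract each count from the matching posterior parameter: 33−24=9, 13−3=10, 17−9=8.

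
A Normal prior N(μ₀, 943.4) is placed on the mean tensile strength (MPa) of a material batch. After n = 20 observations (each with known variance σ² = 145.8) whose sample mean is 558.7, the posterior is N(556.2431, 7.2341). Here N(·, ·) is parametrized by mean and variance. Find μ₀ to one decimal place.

With known observation variance, the Normal–Normal posterior has precision τ_n = τ₀ + n/σ² and mean μ_n = (τ₀μ₀ + (n/σ²)x̄)/τ_n.
Here τ₀ = 1/943.4 = 0.001060 and τ_data = 20/145.8 = 0.137174, so τ_n = 0.138234.
Rearranging for μ₀: μ₀ = (μ_n·τ_n − τ_data·x̄)/τ₀ = (556.2431·0.138234 − 0.137174·558.7) / 0.001060 = 0.252595/0.001060 ≈ 238.3.

μ₀ = 238.3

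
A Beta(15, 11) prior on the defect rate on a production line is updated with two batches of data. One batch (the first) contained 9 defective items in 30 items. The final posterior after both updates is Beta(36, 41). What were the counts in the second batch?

12 defective items and 9 good items

Because Beta–binomial updating is additive in the counts, the combined data contributed (α_post−α_prior, β_post−β_prior) successes and failures.
Total across both batches: 36−15=21 defective items, 41−11=30 good items.
Subtract the first batch: 21−9=12 defective items and 30−21=9 good items.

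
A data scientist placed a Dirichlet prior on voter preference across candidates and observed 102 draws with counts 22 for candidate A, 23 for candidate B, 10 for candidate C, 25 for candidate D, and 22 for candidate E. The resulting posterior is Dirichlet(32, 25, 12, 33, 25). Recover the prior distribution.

For a Dirichlet(α) prior with multinomial counts c, the posterior is Dirichlet(α + c) componentwise.
Subtract each count from the matching posterior parameter: 32−22=10, 25−23=2, 12−10=2, 33−25=8, 25−22=3.

Dirichlet(10, 2, 2, 8, 3)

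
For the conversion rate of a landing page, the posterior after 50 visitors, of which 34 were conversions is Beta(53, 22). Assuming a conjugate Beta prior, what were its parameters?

Beta(19, 6)

A Beta(α, β) prior with s successes and f failures in binomial data gives a Beta(α+s, β+f) posterior.
Subtract the data counts: 53−34=19, 22−16=6.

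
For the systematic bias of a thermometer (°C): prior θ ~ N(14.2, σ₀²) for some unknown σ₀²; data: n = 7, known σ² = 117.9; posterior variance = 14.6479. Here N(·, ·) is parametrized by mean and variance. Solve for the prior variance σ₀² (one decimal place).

σ₀² = 112.4

Posterior precision equals prior precision plus data precision: 1/σ_n² = 1/σ₀² + n/σ².
So 1/σ₀² = 1/14.6479 − 7/117.9 = 0.068269 − 0.059372 = 0.008897.
Hence σ₀² = 1/0.008897 ≈ 112.4.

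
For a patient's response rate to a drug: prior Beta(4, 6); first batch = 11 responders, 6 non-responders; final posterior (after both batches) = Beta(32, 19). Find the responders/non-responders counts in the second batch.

Because Beta–binomial updating is additive in the counts, the combined data contributed (α_post−α_prior, β_post−β_prior) successes and failures.
Total across both batches: 32−4=28 responders, 19−6=13 non-responders.
Subtract the first batch: 28−11=17 responders and 13−6=7 non-responders.

17 responders and 7 non-responders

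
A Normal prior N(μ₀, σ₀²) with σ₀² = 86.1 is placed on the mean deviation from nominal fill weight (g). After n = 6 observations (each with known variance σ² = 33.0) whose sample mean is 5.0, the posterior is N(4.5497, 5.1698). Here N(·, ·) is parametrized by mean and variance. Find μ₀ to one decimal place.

μ₀ = -2.5

With known observation variance, the Normal–Normal posterior has precision τ_n = τ₀ + n/σ² and mean μ_n = (τ₀μ₀ + (n/σ²)x̄)/τ_n.
Here τ₀ = 1/86.1 = 0.011614 and τ_data = 6/33.0 = 0.181818, so τ_n = 0.193432.
Rearranging for μ₀: μ₀ = (μ_n·τ_n − τ_data·x̄)/τ₀ = (4.5497·0.193432 − 0.181818·5.0) / 0.011614 = -0.029032/0.011614 ≈ -2.5.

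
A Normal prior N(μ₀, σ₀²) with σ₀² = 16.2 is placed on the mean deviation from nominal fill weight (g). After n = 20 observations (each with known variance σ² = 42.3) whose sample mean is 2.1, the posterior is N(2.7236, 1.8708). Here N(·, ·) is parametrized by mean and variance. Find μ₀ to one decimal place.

With known observation variance, the Normal–Normal posterior has precision τ_n = τ₀ + n/σ² and mean μ_n = (τ₀μ₀ + (n/σ²)x̄)/τ_n.
Here τ₀ = 1/16.2 = 0.061728 and τ_data = 20/42.3 = 0.472813, so τ_n = 0.534541.
Rearranging for μ₀: μ₀ = (μ_n·τ_n − τ_data·x̄)/τ₀ = (2.7236·0.534541 − 0.472813·2.1) / 0.061728 = 0.462969/0.061728 ≈ 7.5.

μ₀ = 7.5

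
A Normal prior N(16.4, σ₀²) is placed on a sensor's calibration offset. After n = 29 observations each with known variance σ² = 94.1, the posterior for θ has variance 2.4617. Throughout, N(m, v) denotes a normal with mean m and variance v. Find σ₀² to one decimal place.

σ₀² = 10.2

Posterior precision equals prior precision plus data precision: 1/σ_n² = 1/σ₀² + n/σ².
So 1/σ₀² = 1/2.4617 − 29/94.1 = 0.406223 − 0.308183 = 0.098040.
Hence σ₀² = 1/0.098040 ≈ 10.2.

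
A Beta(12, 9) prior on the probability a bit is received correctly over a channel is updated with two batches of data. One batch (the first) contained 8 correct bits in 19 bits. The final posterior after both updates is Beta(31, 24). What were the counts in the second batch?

11 correct bits and 4 errors

Sequential conjugate updates are equivalent to a single update on the pooled data, so total successes = posterior α − prior α and total failures = posterior β − prior β.
Total across both batches: 31−12=19 correct bits, 24−9=15 errors.
Subtract the first batch: 19−8=11 correct bits and 15−11=4 errors.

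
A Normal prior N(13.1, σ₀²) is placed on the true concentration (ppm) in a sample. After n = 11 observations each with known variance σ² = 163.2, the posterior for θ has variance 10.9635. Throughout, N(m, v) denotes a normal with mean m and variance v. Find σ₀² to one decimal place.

σ₀² = 42.0

For the Normal–Normal model with known σ², precisions add: τ_n = τ₀ + n/σ².
So 1/σ₀² = 1/10.9635 − 11/163.2 = 0.091212 − 0.067402 = 0.023810.
Hence σ₀² = 1/0.023810 ≈ 42.0.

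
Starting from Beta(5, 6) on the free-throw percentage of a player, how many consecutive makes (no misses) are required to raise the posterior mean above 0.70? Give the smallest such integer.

After k makes and 0 misses the posterior is Beta(5+k, 6), with mean (5+k)/(5+6+k).
Set (5+k)/(11+k) > 0.70 and solve: k > (0.70·11 − 5)/(1 − 0.70) = 9.000.
The smallest integer exceeding 9.000 is 10, and checking k=10: (15)/(21) = 0.7143 > 0.70.

k = 10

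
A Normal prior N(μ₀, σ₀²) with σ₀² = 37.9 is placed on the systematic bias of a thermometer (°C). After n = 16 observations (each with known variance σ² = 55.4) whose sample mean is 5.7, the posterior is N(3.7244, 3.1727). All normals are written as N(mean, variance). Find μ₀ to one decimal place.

The posterior mean is a precision-weighted average: μ_n = (τ₀μ₀ + τ_data·x̄)/(τ₀+τ_data), with τ₀=1/σ₀² and τ_data=n/σ².
Here τ₀ = 1/37.9 = 0.026385 and τ_data = 16/55.4 = 0.288809, so τ_n = 0.315194.
Rearranging for μ₀: μ₀ = (μ_n·τ_n − τ_data·x̄)/τ₀ = (3.7244·0.315194 − 0.288809·5.7) / 0.026385 = -0.472303/0.026385 ≈ -17.9.

μ₀ = -17.9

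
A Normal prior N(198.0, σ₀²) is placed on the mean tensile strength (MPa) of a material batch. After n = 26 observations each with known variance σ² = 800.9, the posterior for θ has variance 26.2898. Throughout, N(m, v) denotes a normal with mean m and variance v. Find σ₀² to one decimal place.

Posterior precision equals prior precision plus data precision: 1/σ_n² = 1/σ₀² + n/σ².
So 1/σ₀² = 1/26.2898 − 26/800.9 = 0.038038 − 0.032463 = 0.005575.
Hence σ₀² = 1/0.005575 ≈ 179.4.

σ₀² = 179.4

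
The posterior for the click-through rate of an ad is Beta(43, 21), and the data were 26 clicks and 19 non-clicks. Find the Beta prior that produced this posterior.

Beta(17, 2)

Under Beta–binomial conjugacy the posterior parameters are (α+s, β+f).
Subtract the data counts: 43−26=17, 21−19=2.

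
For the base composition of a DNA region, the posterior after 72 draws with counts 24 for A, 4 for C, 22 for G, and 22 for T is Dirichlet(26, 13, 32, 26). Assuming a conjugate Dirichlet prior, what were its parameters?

For a Dirichlet(α) prior with multinomial counts c, the posterior is Dirichlet(α + c) componentwise.
Subtract each count from the matching posterior parameter: 26−24=2, 13−4=9, 32−22=10, 26−22=4.

Dirichlet(2, 9, 10, 4)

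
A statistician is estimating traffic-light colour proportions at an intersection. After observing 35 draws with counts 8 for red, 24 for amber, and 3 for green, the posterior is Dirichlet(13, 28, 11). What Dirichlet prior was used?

For a Dirichlet(α) prior with multinomial counts c, the posterior is Dirichlet(α + c) componentwise.
Subtract each count from the matching posterior parameter: 13−8=5, 28−24=4, 11−3=8.

Dirichlet(5, 4, 8)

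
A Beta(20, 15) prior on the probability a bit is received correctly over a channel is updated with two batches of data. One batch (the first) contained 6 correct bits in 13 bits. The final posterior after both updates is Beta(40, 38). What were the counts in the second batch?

14 correct bits and 16 errors

Sequential conjugate updates are equivalent to a single update on the pooled data, so total successes = posterior α − prior α and total failures = posterior β − prior β.
Total across both batches: 40−20=20 correct bits, 38−15=23 errors.
Subtract the first batch: 20−6=14 correct bits and 23−7=16 errors.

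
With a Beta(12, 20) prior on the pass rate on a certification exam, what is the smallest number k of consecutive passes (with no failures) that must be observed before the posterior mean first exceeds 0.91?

After k passes and 0 failures the posterior is Beta(12+k, 20), with mean (12+k)/(12+20+k).
Set (12+k)/(32+k) > 0.91 and solve: k > (0.91·32 − 12)/(1 − 0.91) = 190.222.
The smallest integer exceeding 190.222 is 191.

k = 191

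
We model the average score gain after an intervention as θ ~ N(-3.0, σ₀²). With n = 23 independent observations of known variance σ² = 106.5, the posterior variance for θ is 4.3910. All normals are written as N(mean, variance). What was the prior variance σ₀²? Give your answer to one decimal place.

Posterior precision equals prior precision plus data precision: 1/σ_n² = 1/σ₀² + n/σ².
So 1/σ₀² = 1/4.3910 − 23/106.5 = 0.227739 − 0.215962 = 0.011777.
Hence σ₀² = 1/0.011777 ≈ 84.9.

σ₀² = 84.9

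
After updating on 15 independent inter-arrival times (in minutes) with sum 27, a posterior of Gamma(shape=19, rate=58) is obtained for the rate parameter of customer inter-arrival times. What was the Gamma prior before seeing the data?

Gamma(shape=4, rate=31)

For an exponential likelihood with a Gamma(α, β) prior on the rate, n observations with total T give posterior Gamma(α+n, β+T).
So α = 19 − 15 = 4 and β = 58 − 27 = 31.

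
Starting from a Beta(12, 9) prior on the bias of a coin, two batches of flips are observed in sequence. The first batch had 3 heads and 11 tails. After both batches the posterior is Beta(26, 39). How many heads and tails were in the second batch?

Sequential conjugate updates are equivalent to a single update on the pooled data, so total successes = posterior α − prior α and total failures = posterior β − prior β.
Total across both batches: 26−12=14 heads, 39−9=30 tails.
Subtract the first batch: 14−3=11 heads and 30−11=19 tails.

11 heads and 19 tails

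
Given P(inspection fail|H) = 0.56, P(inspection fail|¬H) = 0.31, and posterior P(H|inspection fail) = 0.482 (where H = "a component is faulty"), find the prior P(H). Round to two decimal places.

P(H) = 0.34

In odds form, posterior odds = prior odds × likelihood ratio, so prior odds = posterior odds ÷ LR.
Posterior odds = 0.482/(1−0.482) = 0.9305. LR = 0.56/0.31 = 1.8065.
Prior odds = 0.9305/1.8065 = 0.5151, so P(H) = 0.5151/(1+0.5151) ≈ 0.34.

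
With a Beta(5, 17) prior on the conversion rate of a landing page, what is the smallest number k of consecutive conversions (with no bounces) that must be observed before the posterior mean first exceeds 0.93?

After k conversions and 0 bounces the posterior is Beta(5+k, 17), with mean (5+k)/(5+17+k).
Set (5+k)/(22+k) > 0.93 and solve: k > (0.93·22 − 5)/(1 − 0.93) = 220.857.
The smallest integer exceeding 220.857 is 221, and checking k=221: (226)/(243) = 0.9300 > 0.93.

k = 221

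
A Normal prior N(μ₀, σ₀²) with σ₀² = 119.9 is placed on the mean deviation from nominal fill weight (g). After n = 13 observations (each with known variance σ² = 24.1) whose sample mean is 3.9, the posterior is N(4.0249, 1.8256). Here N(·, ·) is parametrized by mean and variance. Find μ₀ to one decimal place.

μ₀ = 12.1

With known observation variance, the Normal–Normal posterior has precision τ_n = τ₀ + n/σ² and mean μ_n = (τ₀μ₀ + (n/σ²)x̄)/τ_n.
Here τ₀ = 1/119.9 = 0.008340 and τ_data = 13/24.1 = 0.539419, so τ_n = 0.547759.
Rearranging for μ₀: μ₀ = (μ_n·τ_n − τ_data·x̄)/τ₀ = (4.0249·0.547759 − 0.539419·3.9) / 0.008340 = 0.100941/0.008340 ≈ 12.1.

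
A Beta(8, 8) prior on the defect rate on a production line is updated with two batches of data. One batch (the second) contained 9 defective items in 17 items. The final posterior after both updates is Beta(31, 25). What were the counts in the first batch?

14 defective items and 9 good items

Because Beta–binomial updating is additive in the counts, the combined data contributed (α_post−α_prior, β_post−β_prior) successes and failures.
Total across both batches: 31−8=23 defective items, 25−8=17 good items.
Subtract the second batch: 23−9=14 defective items and 17−8=9 good items.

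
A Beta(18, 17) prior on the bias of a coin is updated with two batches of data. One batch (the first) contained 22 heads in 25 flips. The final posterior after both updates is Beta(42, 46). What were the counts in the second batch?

Sequential conjugate updates are equivalent to a single update on the pooled data, so total successes = posterior α − prior α and total failures = posterior β − prior β.
Total across both batches: 42−18=24 heads, 46−17=29 tails.
Subtract the first batch: 24−22=2 heads and 29−3=26 tails.

2 heads and 26 tails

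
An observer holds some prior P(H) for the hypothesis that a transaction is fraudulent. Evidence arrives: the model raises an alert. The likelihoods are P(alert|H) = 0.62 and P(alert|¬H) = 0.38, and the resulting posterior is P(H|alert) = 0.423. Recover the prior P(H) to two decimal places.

Bayes' rule in odds form gives O(H|E) = O(H)·[P(E|H)/P(E|¬H)], hence O(H) = O(H|E)/LR.
Posterior odds = 0.423/(1−0.423) = 0.7331. LR = 0.62/0.38 = 1.6316.
Prior odds = 0.7331/1.6316 = 0.4493, so P(H) = 0.4493/(1+0.4493) ≈ 0.31.

P(H) = 0.31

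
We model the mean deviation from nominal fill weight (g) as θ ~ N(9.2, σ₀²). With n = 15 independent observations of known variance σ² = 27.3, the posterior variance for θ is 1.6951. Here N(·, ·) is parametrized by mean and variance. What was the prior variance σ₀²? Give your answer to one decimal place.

σ₀² = 24.7

Posterior precision equals prior precision plus data precision: 1/σ_n² = 1/σ₀² + n/σ².
So 1/σ₀² = 1/1.6951 − 15/27.3 = 0.589936 − 0.549451 = 0.040485.
Hence σ₀² = 1/0.040485 ≈ 24.7.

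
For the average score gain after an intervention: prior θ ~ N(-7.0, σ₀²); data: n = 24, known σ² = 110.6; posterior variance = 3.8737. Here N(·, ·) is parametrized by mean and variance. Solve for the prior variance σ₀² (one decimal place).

σ₀² = 24.3

Posterior precision equals prior precision plus data precision: 1/σ_n² = 1/σ₀² + n/σ².
So 1/σ₀² = 1/3.8737 − 24/110.6 = 0.258151 − 0.216998 = 0.041153.
Hence σ₀² = 1/0.041153 ≈ 24.3.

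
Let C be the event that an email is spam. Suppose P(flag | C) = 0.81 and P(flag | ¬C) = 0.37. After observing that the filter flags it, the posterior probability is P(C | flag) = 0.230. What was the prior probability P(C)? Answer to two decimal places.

P(C) = 0.12

In odds form, posterior odds = prior odds × likelihood ratio, so prior odds = posterior odds ÷ LR.
Posterior odds = 0.230/(1−0.230) = 0.2987. LR = 0.81/0.37 = 2.1892.
Prior odds = 0.2987/2.1892 = 0.1364, so P(C) = 0.1364/(1+0.1364) ≈ 0.12.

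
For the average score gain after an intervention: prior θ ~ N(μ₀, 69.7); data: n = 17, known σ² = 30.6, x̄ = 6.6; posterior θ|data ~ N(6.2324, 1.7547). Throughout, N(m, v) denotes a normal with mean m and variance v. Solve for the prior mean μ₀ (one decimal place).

μ₀ = -8.0

The posterior mean is a precision-weighted average: μ_n = (τ₀μ₀ + τ_data·x̄)/(τ₀+τ_data), with τ₀=1/σ₀² and τ_data=n/σ².
Here τ₀ = 1/69.7 = 0.014347 and τ_data = 17/30.6 = 0.555556, so τ_n = 0.569903.
Rearranging for μ₀: μ₀ = (μ_n·τ_n − τ_data·x̄)/τ₀ = (6.2324·0.569903 − 0.555556·6.6) / 0.014347 = -0.114806/0.014347 ≈ -8.0.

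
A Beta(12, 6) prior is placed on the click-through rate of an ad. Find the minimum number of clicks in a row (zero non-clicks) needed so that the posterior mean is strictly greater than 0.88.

After k clicks and 0 non-clicks the posterior is Beta(12+k, 6), with mean (12+k)/(12+6+k).
Set (12+k)/(18+k) > 0.88 and solve: k > (0.88·18 − 12)/(1 − 0.88) = 32.000.
The smallest integer exceeding 32.000 is 33.

k = 33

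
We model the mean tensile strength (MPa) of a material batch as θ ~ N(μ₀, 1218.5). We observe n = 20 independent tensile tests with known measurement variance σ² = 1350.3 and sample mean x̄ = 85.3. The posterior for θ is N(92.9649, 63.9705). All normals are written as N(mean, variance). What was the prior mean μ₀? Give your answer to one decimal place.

With known observation variance, the Normal–Normal posterior has precision τ_n = τ₀ + n/σ² and mean μ_n = (τ₀μ₀ + (n/σ²)x̄)/τ_n.
Here τ₀ = 1/1218.5 = 0.000821 and τ_data = 20/1350.3 = 0.014812, so τ_n = 0.015633.
Rearranging for μ₀: μ₀ = (μ_n·τ_n − τ_data·x̄)/τ₀ = (92.9649·0.015633 − 0.014812·85.3) / 0.000821 = 0.189857/0.000821 ≈ 231.3.

μ₀ = 231.3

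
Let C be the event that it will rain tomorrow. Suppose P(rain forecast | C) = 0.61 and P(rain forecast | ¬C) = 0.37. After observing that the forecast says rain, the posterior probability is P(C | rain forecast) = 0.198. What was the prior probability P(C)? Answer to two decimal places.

P(C) = 0.13

In odds form, posterior odds = prior odds × likelihood ratio, so prior odds = posterior odds ÷ LR.
Posterior odds = 0.198/(1−0.198) = 0.2469. LR = 0.61/0.37 = 1.6486.
Prior odds = 0.2469/1.6486 = 0.1498, so P(C) = 0.1498/(1+0.1498) ≈ 0.13.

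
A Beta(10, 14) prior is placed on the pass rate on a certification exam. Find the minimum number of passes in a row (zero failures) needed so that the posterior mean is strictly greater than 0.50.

After k passes and 0 failures the posterior is Beta(10+k, 14), with mean (10+k)/(10+14+k).
Set (10+k)/(24+k) > 0.50 and solve: k > (0.50·24 − 10)/(1 − 0.50) = 4.000.
The smallest integer exceeding 4.000 is 5.

k = 5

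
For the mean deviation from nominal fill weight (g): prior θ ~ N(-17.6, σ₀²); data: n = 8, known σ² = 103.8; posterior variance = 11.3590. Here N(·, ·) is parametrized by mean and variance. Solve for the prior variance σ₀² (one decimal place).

σ₀² = 91.2

For the Normal–Normal model with known σ², precisions add: τ_n = τ₀ + n/σ².
So 1/σ₀² = 1/11.3590 − 8/103.8 = 0.088036 − 0.077071 = 0.010965.
Hence σ₀² = 1/0.010965 ≈ 91.2.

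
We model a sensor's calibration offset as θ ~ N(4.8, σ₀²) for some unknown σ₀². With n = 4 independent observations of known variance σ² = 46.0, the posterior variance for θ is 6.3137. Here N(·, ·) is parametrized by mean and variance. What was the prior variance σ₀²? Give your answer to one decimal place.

σ₀² = 14.0

Posterior precision equals prior precision plus data precision: 1/σ_n² = 1/σ₀² + n/σ².
So 1/σ₀² = 1/6.3137 − 4/46.0 = 0.158386 − 0.086957 = 0.071429.
Hence σ₀² = 1/0.071429 ≈ 14.0.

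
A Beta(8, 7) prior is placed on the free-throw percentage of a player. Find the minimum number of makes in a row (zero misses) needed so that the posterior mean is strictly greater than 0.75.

k = 14

After k makes and 0 misses the posterior is Beta(8+k, 7), with mean (8+k)/(8+7+k).
Set (8+k)/(15+k) > 0.75 and solve: k > (0.75·15 − 8)/(1 − 0.75) = 13.000.
The smallest integer exceeding 13.000 is 14, and checking k=14: (22)/(29) = 0.7586 > 0.75.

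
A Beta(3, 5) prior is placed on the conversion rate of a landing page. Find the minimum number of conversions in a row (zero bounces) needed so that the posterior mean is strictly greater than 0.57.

After k conversions and 0 bounces the posterior is Beta(3+k, 5), with mean (3+k)/(3+5+k).
Set (3+k)/(8+k) > 0.57 and solve: k > (0.57·8 − 3)/(1 − 0.57) = 3.628.
The smallest integer exceeding 3.628 is 4, and checking k=4: (7)/(12) = 0.5833 > 0.57.

k = 4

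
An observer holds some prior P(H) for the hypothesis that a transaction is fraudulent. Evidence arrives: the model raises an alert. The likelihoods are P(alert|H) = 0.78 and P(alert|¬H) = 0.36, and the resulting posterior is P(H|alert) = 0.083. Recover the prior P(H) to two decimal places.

Bayes' rule in odds form gives O(H|E) = O(H)·[P(E|H)/P(E|¬H)], hence O(H) = O(H|E)/LR.
Posterior odds = 0.083/(1−0.083) = 0.0905. LR = 0.78/0.36 = 2.1667.
Prior odds = 0.0905/2.1667 = 0.0418, so P(H) = 0.0418/(1+0.0418) ≈ 0.04.

P(H) = 0.04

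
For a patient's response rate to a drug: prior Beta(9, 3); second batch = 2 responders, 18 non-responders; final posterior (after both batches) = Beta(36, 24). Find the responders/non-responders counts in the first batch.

25 responders and 3 non-responders

Sequential conjugate updates are equivalent to a single update on the pooled data, so total successes = posterior α − prior α and total failures = posterior β − prior β.
Total across both batches: 36−9=27 responders, 24−3=21 non-responders.
Subtract the second batch: 27−2=25 responders and 21−18=3 non-responders.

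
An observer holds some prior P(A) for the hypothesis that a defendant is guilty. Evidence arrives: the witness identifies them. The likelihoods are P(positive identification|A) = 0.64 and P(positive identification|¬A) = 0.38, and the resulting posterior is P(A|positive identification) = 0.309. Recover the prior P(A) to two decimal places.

P(A) = 0.21

Bayes' rule in odds form gives O(A|E) = O(A)·[P(E|A)/P(E|¬A)], hence O(A) = O(A|E)/LR.
Posterior odds = 0.309/(1−0.309) = 0.4472. LR = 0.64/0.38 = 1.6842.
Prior odds = 0.4472/1.6842 = 0.2655, so P(A) = 0.2655/(1+0.2655) ≈ 0.21.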